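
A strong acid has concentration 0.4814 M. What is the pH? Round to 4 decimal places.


A strong acid dissociates completely, so [H+] equals the given concentration.
pH = -log10([H+]) = -log10(0.4814)
pH = 0.31749391, rounded to 4 dp:

0.3175


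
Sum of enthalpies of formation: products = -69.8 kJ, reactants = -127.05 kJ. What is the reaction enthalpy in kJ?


dH_rxn = sum(dH_f products) - sum(dH_f reactants)
dH_rxn = -69.8 - (-127.05)
dH_rxn = 57.25 kJ:

57.25 kJ


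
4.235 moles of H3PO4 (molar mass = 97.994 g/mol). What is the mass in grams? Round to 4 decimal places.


mass = n * M
mass = 4.235 * 97.994
mass = 415.00459 g, rounded to 4 dp:

415.0046 g


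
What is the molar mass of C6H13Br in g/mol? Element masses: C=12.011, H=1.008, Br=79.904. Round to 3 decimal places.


M = sum(count * atomic_mass) over atoms.
M = 6*12.011 + 13*1.008 + 1*79.904
M = 72.066 + 13.104 + 79.904
M = 165.074 g/mol, rounded to 3 dp:

165.074 g/mol


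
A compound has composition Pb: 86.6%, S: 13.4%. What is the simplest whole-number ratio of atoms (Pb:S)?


Assume 100 g of compound, divide each mass% by atomic mass to get moles, then normalize by the smallest to get a raw atom ratio.
Moles per 100 g: Pb: 86.6/207.2 = 0.418, S: 13.4/32.065 = 0.4179
Raw ratio (divide by min = 0.4179): Pb: 1.0, S: 1.0
Multiply by 1 to clear fractions: Pb: 1.0 ~= 1, S: 1.0 ~= 1
Reduce by GCD to get the simplest whole-number ratio:

1:1


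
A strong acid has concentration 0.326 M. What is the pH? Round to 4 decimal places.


A strong acid dissociates completely, so [H+] equals the given concentration.
pH = -log10([H+]) = -log10(0.326)
pH = 0.4867824, rounded to 4 dp:

0.4868


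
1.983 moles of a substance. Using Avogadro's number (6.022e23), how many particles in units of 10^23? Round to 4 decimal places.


N = n * NA, then divide by 1e23 for the requested units.
N / 1e23 = n * 6.022
N / 1e23 = 1.983 * 6.022
N / 1e23 = 11.941626, rounded to 4 dp:

11.9416


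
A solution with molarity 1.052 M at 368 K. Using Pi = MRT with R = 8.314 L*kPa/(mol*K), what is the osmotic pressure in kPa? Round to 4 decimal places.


Osmotic pressure (van't Hoff): Pi = M*R*T.
RT = 8.314 * 368 = 3059.552
Pi = 1.052 * 3059.552
Pi = 3218.648704 kPa, rounded to 4 dp:

3218.6487 kPa


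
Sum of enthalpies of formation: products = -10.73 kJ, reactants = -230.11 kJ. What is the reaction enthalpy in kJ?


dH_rxn = sum(dH_f products) - sum(dH_f reactants)
dH_rxn = -10.73 - (-230.11)
dH_rxn = 219.38 kJ:

219.38 kJ


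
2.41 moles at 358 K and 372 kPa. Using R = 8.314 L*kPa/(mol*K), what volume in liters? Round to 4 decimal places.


PV = nRT, solve for V = nRT / P.
nRT = 2.41 * 8.314 * 358 = 7173.1529
V = 7173.1529 / 372
V = 19.28266909 L, rounded to 4 dp:

19.2827 L


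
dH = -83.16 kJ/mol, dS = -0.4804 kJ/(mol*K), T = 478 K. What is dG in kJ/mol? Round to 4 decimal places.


Gibbs: dG = dH - T*dS (consistent units, dS already in kJ/(mol*K)).
T*dS = 478 * -0.4804 = -229.6312
dG = -83.16 - (-229.6312)
dG = 146.4712 kJ/mol, rounded to 4 dp:

146.4712 kJ/mol


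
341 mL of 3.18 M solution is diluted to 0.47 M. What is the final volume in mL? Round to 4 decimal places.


Dilution: M1*V1 = M2*V2, solve for V2.
V2 = M1*V1 / M2
V2 = 3.18 * 341 / 0.47
V2 = 1084.38 / 0.47
V2 = 2307.19148936 mL, rounded to 4 dp:

2307.1915 mL


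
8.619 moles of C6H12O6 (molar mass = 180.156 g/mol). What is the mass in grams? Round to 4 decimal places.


mass = n * M
mass = 8.619 * 180.156
mass = 1552.764564 g, rounded to 4 dp:

1552.7646 g


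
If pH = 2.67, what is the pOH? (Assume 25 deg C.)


At 25 deg C, pH + pOH = 14.
pOH = 14 - pH = 14 - 2.67
pOH = 11.33:

11.33


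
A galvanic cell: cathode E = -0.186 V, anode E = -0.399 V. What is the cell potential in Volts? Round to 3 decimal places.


Standard cell potential: E_cell = E_cathode - E_anode.
E_cell = -0.186 - (-0.399)
E_cell = 0.213 V, rounded to 3 dp:

0.213 V


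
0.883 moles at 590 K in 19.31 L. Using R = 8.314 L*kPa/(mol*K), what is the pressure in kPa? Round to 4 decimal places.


PV = nRT, solve for P = nRT / V.
nRT = 0.883 * 8.314 * 590 = 4331.3446
P = 4331.3446 / 19.31
P = 224.30577939 kPa, rounded to 4 dp:

224.3058 kPa


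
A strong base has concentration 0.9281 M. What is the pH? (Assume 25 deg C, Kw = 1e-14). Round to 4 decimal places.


A strong base dissociates completely, so [OH-] equals the given concentration.
pOH = -log10([OH-]) = -log10(0.9281) = 0.032405
pH = 14 - pOH = 14 - 0.032405
pH = 13.967595, rounded to 4 dp:

13.9676


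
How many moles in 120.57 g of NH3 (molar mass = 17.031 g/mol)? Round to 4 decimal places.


n = mass / M
n = 120.57 / 17.031
n = 7.07944337 mol, rounded to 4 dp:

7.0794 mol


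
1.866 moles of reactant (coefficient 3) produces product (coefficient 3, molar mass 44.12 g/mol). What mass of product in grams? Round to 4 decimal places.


Use the coefficient ratio to convert reactant moles to product moles, then multiply by the product's molar mass.
moles_P = moles_R * (coeff_P / coeff_R) = 1.866 * (3/3) = 1.866
mass_P = moles_P * M_P = 1.866 * 44.12
mass_P = 82.32792 g, rounded to 4 dp:

82.3279 g


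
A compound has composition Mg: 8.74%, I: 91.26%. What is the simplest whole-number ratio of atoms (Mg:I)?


Assume 100 g of compound, divide each mass% by atomic mass to get moles, then normalize by the smallest to get a raw atom ratio.
Moles per 100 g: Mg: 8.74/24.305 = 0.3596, I: 91.26/126.904 = 0.7191
Raw ratio (divide by min = 0.3596): Mg: 1.0, I: 2.0
Multiply by 1 to clear fractions: Mg: 1.0 ~= 1, I: 2.0 ~= 2
Reduce by GCD to get the simplest whole-number ratio:

1:2


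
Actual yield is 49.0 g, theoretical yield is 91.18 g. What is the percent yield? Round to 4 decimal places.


% yield = 100 * actual / theoretical
% yield = 100 * 49.0 / 91.18
% yield = 53.73985523 %, rounded to 4 dp:

53.7399 %


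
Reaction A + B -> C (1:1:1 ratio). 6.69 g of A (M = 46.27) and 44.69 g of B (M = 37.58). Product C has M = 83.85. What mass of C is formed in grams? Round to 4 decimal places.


Find moles of each reactant; the smaller value is the limiting reagent in a 1:1:1 reaction, so moles_C equals moles of the limiter.
n_A = mass_A / M_A = 6.69 / 46.27 = 0.144586 mol
n_B = mass_B / M_B = 44.69 / 37.58 = 1.189196 mol
Limiting reagent: A (smaller), n_limiting = 0.144586 mol
mass_C = n_limiting * M_C = 0.144586 * 83.85
mass_C = 12.1235361 g, rounded to 4 dp:

12.1235 g


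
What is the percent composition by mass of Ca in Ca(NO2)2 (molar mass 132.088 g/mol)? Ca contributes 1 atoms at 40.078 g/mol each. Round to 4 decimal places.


pct = 100 * (n_elem * M_elem) / M_total
mass_contribution = 1 * 40.078 = 40.078 g/mol
pct = 100 * 40.078 / 132.088
pct = 30.34189328 %, rounded to 4 dp:

30.3419 %


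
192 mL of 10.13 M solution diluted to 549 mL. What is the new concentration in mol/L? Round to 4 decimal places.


Dilution: M1*V1 = M2*V2, solve for M2.
M2 = M1*V1 / V2
M2 = 10.13 * 192 / 549
M2 = 1944.96 / 549
M2 = 3.54273224 mol/L, rounded to 4 dp:

3.5427 mol/L


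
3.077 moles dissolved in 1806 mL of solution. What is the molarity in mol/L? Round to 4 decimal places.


Convert volume to liters: V_L = V_mL / 1000.
V_L = 1806 / 1000 = 1.806 L
M = n / V_L = 3.077 / 1.806
M = 1.70376523 mol/L, rounded to 4 dp:

1.7038 mol/L


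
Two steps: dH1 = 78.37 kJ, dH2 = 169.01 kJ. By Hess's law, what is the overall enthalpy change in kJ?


Hess's law: enthalpy is a state function, so add the step enthalpies.
dH_total = dH1 + dH2 = 78.37 + (169.01)
dH_total = 247.38 kJ:

247.38 kJ


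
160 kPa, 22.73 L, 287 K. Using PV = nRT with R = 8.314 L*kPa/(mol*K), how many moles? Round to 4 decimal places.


PV = nRT, solve for n = PV / (RT).
PV = 160 * 22.73 = 3636.8
RT = 8.314 * 287 = 2386.118
n = 3636.8 / 2386.118
n = 1.52414927 mol, rounded to 4 dp:

1.5241 mol


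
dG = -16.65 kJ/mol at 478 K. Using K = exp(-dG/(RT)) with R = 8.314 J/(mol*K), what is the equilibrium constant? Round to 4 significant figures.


dG is in kJ/mol; multiply by 1000 to match R in J/(mol*K).
RT = 8.314 * 478 = 3974.092 J/mol
exponent = -dG*1000 / (RT) = -(-16.65*1000) / 3974.092 = 4.18963627
K = exp(4.18963627)
K = 65.998781, rounded to 4 significant figures:

66.00


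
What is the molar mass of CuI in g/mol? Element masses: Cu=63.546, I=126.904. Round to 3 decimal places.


M = sum(count * atomic_mass) over atoms.
M = 1*63.546 + 1*126.904
M = 63.546 + 126.904
M = 190.45 g/mol, rounded to 3 dp:

190.450 g/mol


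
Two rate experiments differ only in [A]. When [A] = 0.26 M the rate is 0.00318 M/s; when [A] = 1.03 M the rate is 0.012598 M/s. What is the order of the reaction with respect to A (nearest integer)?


Rate is proportional to [A]^n, so rate2/rate1 = ([A]2/[A]1)^n. Take logs to solve for n.
rate2/rate1 = 0.012598 / 0.00318 = 3.9616
[A]2/[A]1 = 1.03 / 0.26 = 3.9615
n = ln(3.9616) / ln(3.9615) = 1.0
Nearest integer order:

1


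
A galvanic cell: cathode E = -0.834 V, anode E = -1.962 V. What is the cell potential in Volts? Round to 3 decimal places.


Standard cell potential: E_cell = E_cathode - E_anode.
E_cell = -0.834 - (-1.962)
E_cell = 1.128 V, rounded to 3 dp:

1.128 V


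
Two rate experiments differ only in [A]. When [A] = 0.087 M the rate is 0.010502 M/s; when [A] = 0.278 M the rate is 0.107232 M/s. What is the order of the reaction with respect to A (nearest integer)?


Rate is proportional to [A]^n, so rate2/rate1 = ([A]2/[A]1)^n. Take logs to solve for n.
rate2/rate1 = 0.107232 / 0.010502 = 10.2106
[A]2/[A]1 = 0.278 / 0.087 = 3.1954
n = ln(10.2106) / ln(3.1954) = 2.0
Nearest integer order:

2


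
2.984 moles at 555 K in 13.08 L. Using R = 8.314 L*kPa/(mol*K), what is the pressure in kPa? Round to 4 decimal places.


PV = nRT, solve for P = nRT / V.
nRT = 2.984 * 8.314 * 555 = 13768.9817
P = 13768.9817 / 13.08
P = 1052.6744419 kPa, rounded to 4 dp:

1052.6744 kPa


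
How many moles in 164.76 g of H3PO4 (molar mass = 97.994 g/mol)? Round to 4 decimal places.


n = mass / M
n = 164.76 / 97.994
n = 1.68132743 mol, rounded to 4 dp:

1.6813 mol


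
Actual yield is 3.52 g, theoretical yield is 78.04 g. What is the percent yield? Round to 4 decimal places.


% yield = 100 * actual / theoretical
% yield = 100 * 3.52 / 78.04
% yield = 4.51050743 %, rounded to 4 dp:

4.5105 %


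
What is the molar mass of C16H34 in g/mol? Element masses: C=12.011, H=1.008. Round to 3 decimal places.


M = sum(count * atomic_mass) over atoms.
M = 16*12.011 + 34*1.008
M = 192.176 + 34.272
M = 226.448 g/mol, rounded to 3 dp:

226.448 g/mol


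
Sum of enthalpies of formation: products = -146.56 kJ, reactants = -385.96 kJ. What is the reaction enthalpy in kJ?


dH_rxn = sum(dH_f products) - sum(dH_f reactants)
dH_rxn = -146.56 - (-385.96)
dH_rxn = 239.4 kJ:

239.40 kJ


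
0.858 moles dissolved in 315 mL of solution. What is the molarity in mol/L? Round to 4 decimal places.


Convert volume to liters: V_L = V_mL / 1000.
V_L = 315 / 1000 = 0.315 L
M = n / V_L = 0.858 / 0.315
M = 2.72380952 mol/L, rounded to 4 dp:

2.7238 mol/L


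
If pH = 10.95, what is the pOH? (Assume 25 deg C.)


At 25 deg C, pH + pOH = 14.
pOH = 14 - pH = 14 - 10.95
pOH = 3.05:

3.05


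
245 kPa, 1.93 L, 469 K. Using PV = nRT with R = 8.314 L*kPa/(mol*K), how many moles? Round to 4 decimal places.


PV = nRT, solve for n = PV / (RT).
PV = 245 * 1.93 = 472.85
RT = 8.314 * 469 = 3899.266
n = 472.85 / 3899.266
n = 0.12126641 mol, rounded to 4 dp:

0.1213 mol


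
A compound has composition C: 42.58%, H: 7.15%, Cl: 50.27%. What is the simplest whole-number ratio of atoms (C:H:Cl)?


Assume 100 g of compound, divide each mass% by atomic mass to get moles, then normalize by the smallest to get a raw atom ratio.
Moles per 100 g: C: 42.58/12.011 = 3.5451, H: 7.15/1.008 = 7.0933, Cl: 50.27/35.453 = 1.4179
Raw ratio (divide by min = 1.4179): C: 2.5, H: 5.003, Cl: 1.0
Multiply by 2 to clear fractions: C: 5.0 ~= 5, H: 10.005 ~= 10, Cl: 2.0 ~= 2
Reduce by GCD to get the simplest whole-number ratio:

5:10:2


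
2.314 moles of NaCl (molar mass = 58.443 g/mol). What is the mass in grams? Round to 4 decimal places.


mass = n * M
mass = 2.314 * 58.443
mass = 135.237102 g, rounded to 4 dp:

135.2371 g


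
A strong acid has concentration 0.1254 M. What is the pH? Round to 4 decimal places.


A strong acid dissociates completely, so [H+] equals the given concentration.
pH = -log10([H+]) = -log10(0.1254)
pH = 0.90170246, rounded to 4 dp:

0.9017


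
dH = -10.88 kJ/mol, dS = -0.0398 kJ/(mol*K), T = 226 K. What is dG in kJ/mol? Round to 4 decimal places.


Gibbs: dG = dH - T*dS (consistent units, dS already in kJ/(mol*K)).
T*dS = 226 * -0.0398 = -8.9948
dG = -10.88 - (-8.9948)
dG = -1.8852 kJ/mol, rounded to 4 dp:

-1.8852 kJ/mol


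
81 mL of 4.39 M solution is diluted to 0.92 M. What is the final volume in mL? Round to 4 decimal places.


Dilution: M1*V1 = M2*V2, solve for V2.
V2 = M1*V1 / M2
V2 = 4.39 * 81 / 0.92
V2 = 355.59 / 0.92
V2 = 386.51086957 mL, rounded to 4 dp:

386.5109 mL


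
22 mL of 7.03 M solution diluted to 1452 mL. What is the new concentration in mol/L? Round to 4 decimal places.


Dilution: M1*V1 = M2*V2, solve for M2.
M2 = M1*V1 / V2
M2 = 7.03 * 22 / 1452
M2 = 154.66 / 1452
M2 = 0.10651515 mol/L, rounded to 4 dp:

0.1065 mol/L


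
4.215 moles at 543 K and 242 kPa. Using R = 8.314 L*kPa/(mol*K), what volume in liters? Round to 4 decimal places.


PV = nRT, solve for V = nRT / P.
nRT = 4.215 * 8.314 * 543 = 19028.6259
V = 19028.6259 / 242
V = 78.63068554 L, rounded to 4 dp:

78.6307 L


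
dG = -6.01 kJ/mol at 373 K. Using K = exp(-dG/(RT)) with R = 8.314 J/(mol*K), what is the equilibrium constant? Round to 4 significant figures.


dG is in kJ/mol; multiply by 1000 to match R in J/(mol*K).
RT = 8.314 * 373 = 3101.122 J/mol
exponent = -dG*1000 / (RT) = -(-6.01*1000) / 3101.122 = 1.93800824
K = exp(1.93800824)
K = 6.9449046, rounded to 4 significant figures:

6.945


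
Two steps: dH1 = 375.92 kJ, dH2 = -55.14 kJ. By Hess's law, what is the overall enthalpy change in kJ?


Hess's law: enthalpy is a state function, so add the step enthalpies.
dH_total = dH1 + dH2 = 375.92 + (-55.14)
dH_total = 320.78 kJ:

320.78 kJ


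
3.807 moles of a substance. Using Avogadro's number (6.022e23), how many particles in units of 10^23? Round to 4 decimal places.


N = n * NA, then divide by 1e23 for the requested units.
N / 1e23 = n * 6.022
N / 1e23 = 3.807 * 6.022
N / 1e23 = 22.925754, rounded to 4 dp:

22.9258


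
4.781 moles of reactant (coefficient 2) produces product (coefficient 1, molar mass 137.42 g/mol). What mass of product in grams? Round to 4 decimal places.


Use the coefficient ratio to convert reactant moles to product moles, then multiply by the product's molar mass.
moles_P = moles_R * (coeff_P / coeff_R) = 4.781 * (1/2) = 2.3905
mass_P = moles_P * M_P = 2.3905 * 137.42
mass_P = 328.50251 g, rounded to 4 dp:

328.5025 g


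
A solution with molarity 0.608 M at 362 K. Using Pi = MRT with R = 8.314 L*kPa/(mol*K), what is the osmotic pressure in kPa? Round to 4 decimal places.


Osmotic pressure (van't Hoff): Pi = M*R*T.
RT = 8.314 * 362 = 3009.668
Pi = 0.608 * 3009.668
Pi = 1829.878144 kPa, rounded to 4 dp:

1829.8781 kPa


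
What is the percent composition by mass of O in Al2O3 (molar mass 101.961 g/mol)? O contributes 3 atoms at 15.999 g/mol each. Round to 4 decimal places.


pct = 100 * (n_elem * M_elem) / M_total
mass_contribution = 3 * 15.999 = 47.997 g/mol
pct = 100 * 47.997 / 101.961
pct = 47.07388119 %, rounded to 4 dp:

47.0739 %


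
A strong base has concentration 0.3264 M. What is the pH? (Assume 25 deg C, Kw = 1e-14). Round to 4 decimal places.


A strong base dissociates completely, so [OH-] equals the given concentration.
pOH = -log10([OH-]) = -log10(0.3264) = 0.48625
pH = 14 - pOH = 14 - 0.48625
pH = 13.51375, rounded to 4 dp:

13.5138


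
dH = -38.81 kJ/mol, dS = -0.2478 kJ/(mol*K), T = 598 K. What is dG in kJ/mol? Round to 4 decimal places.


Gibbs: dG = dH - T*dS (consistent units, dS already in kJ/(mol*K)).
T*dS = 598 * -0.2478 = -148.1844
dG = -38.81 - (-148.1844)
dG = 109.3744 kJ/mol, rounded to 4 dp:

109.3744 kJ/mol


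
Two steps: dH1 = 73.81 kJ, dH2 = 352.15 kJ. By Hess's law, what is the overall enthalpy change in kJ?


Hess's law: enthalpy is a state function, so add the step enthalpies.
dH_total = dH1 + dH2 = 73.81 + (352.15)
dH_total = 425.96 kJ:

425.96 kJ


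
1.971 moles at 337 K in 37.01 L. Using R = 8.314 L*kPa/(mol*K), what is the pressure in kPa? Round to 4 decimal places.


PV = nRT, solve for P = nRT / V.
nRT = 1.971 * 8.314 * 337 = 5522.3833
P = 5522.3833 / 37.01
P = 149.21327479 kPa, rounded to 4 dp:

149.2133 kPa


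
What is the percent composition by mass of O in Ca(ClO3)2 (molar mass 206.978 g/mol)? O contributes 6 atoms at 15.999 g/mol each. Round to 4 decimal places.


pct = 100 * (n_elem * M_elem) / M_total
mass_contribution = 6 * 15.999 = 95.994 g/mol
pct = 100 * 95.994 / 206.978
pct = 46.3788422 %, rounded to 4 dp:

46.3788 %


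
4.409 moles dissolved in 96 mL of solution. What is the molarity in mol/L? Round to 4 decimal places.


Convert volume to liters: V_L = V_mL / 1000.
V_L = 96 / 1000 = 0.096 L
M = n / V_L = 4.409 / 0.096
M = 45.92708333 mol/L, rounded to 4 dp:

45.9271 mol/L


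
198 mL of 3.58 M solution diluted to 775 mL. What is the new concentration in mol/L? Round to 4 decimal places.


Dilution: M1*V1 = M2*V2, solve for M2.
M2 = M1*V1 / V2
M2 = 3.58 * 198 / 775
M2 = 708.84 / 775
M2 = 0.91463226 mol/L, rounded to 4 dp:

0.9146 mol/L


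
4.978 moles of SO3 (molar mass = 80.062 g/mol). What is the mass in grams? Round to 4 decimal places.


mass = n * M
mass = 4.978 * 80.062
mass = 398.548636 g, rounded to 4 dp:

398.5486 g


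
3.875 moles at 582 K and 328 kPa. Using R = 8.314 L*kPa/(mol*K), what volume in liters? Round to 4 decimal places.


PV = nRT, solve for V = nRT / P.
nRT = 3.875 * 8.314 * 582 = 18750.1485
V = 18750.1485 / 328
V = 57.16508689 L, rounded to 4 dp:

57.1651 L


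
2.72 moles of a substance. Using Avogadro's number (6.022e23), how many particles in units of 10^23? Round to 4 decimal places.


N = n * NA, then divide by 1e23 for the requested units.
N / 1e23 = n * 6.022
N / 1e23 = 2.72 * 6.022
N / 1e23 = 16.37984, rounded to 4 dp:

16.3798


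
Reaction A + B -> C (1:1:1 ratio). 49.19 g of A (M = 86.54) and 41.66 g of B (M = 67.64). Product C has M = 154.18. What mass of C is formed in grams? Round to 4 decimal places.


Find moles of each reactant; the smaller value is the limiting reagent in a 1:1:1 reaction, so moles_C equals moles of the limiter.
n_A = mass_A / M_A = 49.19 / 86.54 = 0.568408 mol
n_B = mass_B / M_B = 41.66 / 67.64 = 0.615908 mol
Limiting reagent: A (smaller), n_limiting = 0.568408 mol
mass_C = n_limiting * M_C = 0.568408 * 154.18
mass_C = 87.63714544 g, rounded to 4 dp:

87.6371 g


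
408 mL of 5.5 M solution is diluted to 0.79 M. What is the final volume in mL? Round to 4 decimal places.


Dilution: M1*V1 = M2*V2, solve for V2.
V2 = M1*V1 / M2
V2 = 5.5 * 408 / 0.79
V2 = 2244.0 / 0.79
V2 = 2840.50632911 mL, rounded to 4 dp:

2840.5063 mL


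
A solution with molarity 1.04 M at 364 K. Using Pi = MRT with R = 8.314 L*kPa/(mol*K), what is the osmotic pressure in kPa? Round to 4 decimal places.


Osmotic pressure (van't Hoff): Pi = M*R*T.
RT = 8.314 * 364 = 3026.296
Pi = 1.04 * 3026.296
Pi = 3147.34784 kPa, rounded to 4 dp:

3147.3478 kPa


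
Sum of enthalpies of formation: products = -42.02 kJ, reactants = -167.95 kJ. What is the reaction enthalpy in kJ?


dH_rxn = sum(dH_f products) - sum(dH_f reactants)
dH_rxn = -42.02 - (-167.95)
dH_rxn = 125.93 kJ:

125.93 kJ


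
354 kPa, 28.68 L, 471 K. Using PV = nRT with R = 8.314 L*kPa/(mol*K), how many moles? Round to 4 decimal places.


PV = nRT, solve for n = PV / (RT).
PV = 354 * 28.68 = 10152.72
RT = 8.314 * 471 = 3915.894
n = 10152.72 / 3915.894
n = 2.59269531 mol, rounded to 4 dp:

2.5927 mol


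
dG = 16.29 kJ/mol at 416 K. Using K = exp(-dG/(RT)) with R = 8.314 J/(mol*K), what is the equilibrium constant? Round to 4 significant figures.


dG is in kJ/mol; multiply by 1000 to match R in J/(mol*K).
RT = 8.314 * 416 = 3458.624 J/mol
exponent = -dG*1000 / (RT) = -(16.29*1000) / 3458.624 = -4.70996558
K = exp(-4.70996558)
K = 0.0090050875, rounded to 4 significant figures:

0.009005


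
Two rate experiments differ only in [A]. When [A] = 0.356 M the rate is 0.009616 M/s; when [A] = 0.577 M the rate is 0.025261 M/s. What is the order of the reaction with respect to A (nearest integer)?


Rate is proportional to [A]^n, so rate2/rate1 = ([A]2/[A]1)^n. Take logs to solve for n.
rate2/rate1 = 0.025261 / 0.009616 = 2.627
[A]2/[A]1 = 0.577 / 0.356 = 1.6208
n = ln(2.627) / ln(1.6208) = 2.0
Nearest integer order:

2


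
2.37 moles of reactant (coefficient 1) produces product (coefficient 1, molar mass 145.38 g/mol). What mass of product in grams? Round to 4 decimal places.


Use the coefficient ratio to convert reactant moles to product moles, then multiply by the product's molar mass.
moles_P = moles_R * (coeff_P / coeff_R) = 2.37 * (1/1) = 2.37
mass_P = moles_P * M_P = 2.37 * 145.38
mass_P = 344.5506 g, rounded to 4 dp:

344.5506 g


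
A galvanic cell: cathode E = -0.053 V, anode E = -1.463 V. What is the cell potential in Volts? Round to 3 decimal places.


Standard cell potential: E_cell = E_cathode - E_anode.
E_cell = -0.053 - (-1.463)
E_cell = 1.41 V, rounded to 3 dp:

1.410 V


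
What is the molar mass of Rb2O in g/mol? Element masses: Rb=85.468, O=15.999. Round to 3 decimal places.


M = sum(count * atomic_mass) over atoms.
M = 2*85.468 + 1*15.999
M = 170.936 + 15.999
M = 186.935 g/mol, rounded to 3 dp:

186.935 g/mol


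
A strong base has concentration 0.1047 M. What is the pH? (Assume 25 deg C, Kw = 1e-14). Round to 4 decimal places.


A strong base dissociates completely, so [OH-] equals the given concentration.
pOH = -log10([OH-]) = -log10(0.1047) = 0.980053
pH = 14 - pOH = 14 - 0.980053
pH = 13.019947, rounded to 4 dp:

13.0199


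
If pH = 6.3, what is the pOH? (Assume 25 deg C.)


At 25 deg C, pH + pOH = 14.
pOH = 14 - pH = 14 - 6.3
pOH = 7.7:

7.70


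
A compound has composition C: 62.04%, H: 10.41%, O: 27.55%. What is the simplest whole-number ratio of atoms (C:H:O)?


Assume 100 g of compound, divide each mass% by atomic mass to get moles, then normalize by the smallest to get a raw atom ratio.
Moles per 100 g: C: 62.04/12.011 = 5.1653, H: 10.41/1.008 = 10.3274, O: 27.55/15.999 = 1.722
Raw ratio (divide by min = 1.722): C: 3.0, H: 5.997, O: 1.0
Multiply by 1 to clear fractions: C: 3.0 ~= 3, H: 5.997 ~= 6, O: 1.0 ~= 1
Reduce by GCD to get the simplest whole-number ratio:

3:6:1


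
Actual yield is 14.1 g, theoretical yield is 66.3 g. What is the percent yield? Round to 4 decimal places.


% yield = 100 * actual / theoretical
% yield = 100 * 14.1 / 66.3
% yield = 21.26696833 %, rounded to 4 dp:

21.2670 %


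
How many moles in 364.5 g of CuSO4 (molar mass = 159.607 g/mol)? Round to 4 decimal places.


n = mass / M
n = 364.5 / 159.607
n = 2.28373442 mol, rounded to 4 dp:

2.2837 mol


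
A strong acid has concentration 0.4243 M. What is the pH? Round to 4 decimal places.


A strong acid dissociates completely, so [H+] equals the given concentration.
pH = -log10([H+]) = -log10(0.4243)
pH = 0.37232697, rounded to 4 dp:

0.3723


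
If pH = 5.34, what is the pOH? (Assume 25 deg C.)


At 25 deg C, pH + pOH = 14.
pOH = 14 - pH = 14 - 5.34
pOH = 8.66:

8.66


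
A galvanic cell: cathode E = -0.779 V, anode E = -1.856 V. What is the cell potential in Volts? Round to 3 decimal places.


Standard cell potential: E_cell = E_cathode - E_anode.
E_cell = -0.779 - (-1.856)
E_cell = 1.077 V, rounded to 3 dp:

1.077 V


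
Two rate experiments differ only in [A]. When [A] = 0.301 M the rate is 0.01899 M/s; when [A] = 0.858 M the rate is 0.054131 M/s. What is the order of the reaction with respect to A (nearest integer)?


Rate is proportional to [A]^n, so rate2/rate1 = ([A]2/[A]1)^n. Take logs to solve for n.
rate2/rate1 = 0.054131 / 0.01899 = 2.8505
[A]2/[A]1 = 0.858 / 0.301 = 2.8505
n = ln(2.8505) / ln(2.8505) = 1.0
Nearest integer order:

1


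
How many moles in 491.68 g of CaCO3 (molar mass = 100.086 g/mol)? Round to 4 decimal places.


n = mass / M
n = 491.68 / 100.086
n = 4.91257519 mol, rounded to 4 dp:

4.9126 mol


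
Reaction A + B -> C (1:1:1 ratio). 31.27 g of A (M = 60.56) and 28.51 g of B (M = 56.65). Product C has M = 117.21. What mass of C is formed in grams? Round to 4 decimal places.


Find moles of each reactant; the smaller value is the limiting reagent in a 1:1:1 reaction, so moles_C equals moles of the limiter.
n_A = mass_A / M_A = 31.27 / 60.56 = 0.516347 mol
n_B = mass_B / M_B = 28.51 / 56.65 = 0.503266 mol
Limiting reagent: B (smaller), n_limiting = 0.503266 mol
mass_C = n_limiting * M_C = 0.503266 * 117.21
mass_C = 58.98780786 g, rounded to 4 dp:

58.9878 g


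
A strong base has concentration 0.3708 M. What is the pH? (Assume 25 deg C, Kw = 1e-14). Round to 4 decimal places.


A strong base dissociates completely, so [OH-] equals the given concentration.
pOH = -log10([OH-]) = -log10(0.3708) = 0.43086
pH = 14 - pOH = 14 - 0.43086
pH = 13.56914, rounded to 4 dp:

13.5691


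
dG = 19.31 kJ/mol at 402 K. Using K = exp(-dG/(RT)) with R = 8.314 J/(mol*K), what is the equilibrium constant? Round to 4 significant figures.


dG is in kJ/mol; multiply by 1000 to match R in J/(mol*K).
RT = 8.314 * 402 = 3342.228 J/mol
exponent = -dG*1000 / (RT) = -(19.31*1000) / 3342.228 = -5.7775831
K = exp(-5.7775831)
K = 0.0030961896, rounded to 4 significant figures:

0.003096


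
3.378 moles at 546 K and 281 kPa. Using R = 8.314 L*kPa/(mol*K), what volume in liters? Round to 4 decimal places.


PV = nRT, solve for V = nRT / P.
nRT = 3.378 * 8.314 * 546 = 15334.2418
V = 15334.2418 / 281
V = 54.57025552 L, rounded to 4 dp:

54.5703 L


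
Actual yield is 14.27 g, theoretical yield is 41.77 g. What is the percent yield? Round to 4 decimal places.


% yield = 100 * actual / theoretical
% yield = 100 * 14.27 / 41.77
% yield = 34.16327508 %, rounded to 4 dp:

34.1633 %


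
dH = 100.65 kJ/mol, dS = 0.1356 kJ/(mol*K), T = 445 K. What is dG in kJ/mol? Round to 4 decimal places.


Gibbs: dG = dH - T*dS (consistent units, dS already in kJ/(mol*K)).
T*dS = 445 * 0.1356 = 60.342
dG = 100.65 - (60.342)
dG = 40.308 kJ/mol, rounded to 4 dp:

40.3080 kJ/mol


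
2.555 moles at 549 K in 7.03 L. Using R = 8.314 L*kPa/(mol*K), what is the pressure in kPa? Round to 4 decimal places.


PV = nRT, solve for P = nRT / V.
nRT = 2.555 * 8.314 * 549 = 11662.0062
P = 11662.0062 / 7.03
P = 1658.89135135 kPa, rounded to 4 dp:

1658.8914 kPa


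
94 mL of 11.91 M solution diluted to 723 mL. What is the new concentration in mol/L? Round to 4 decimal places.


Dilution: M1*V1 = M2*V2, solve for M2.
M2 = M1*V1 / V2
M2 = 11.91 * 94 / 723
M2 = 1119.54 / 723
M2 = 1.54846473 mol/L, rounded to 4 dp:

1.5485 mol/L


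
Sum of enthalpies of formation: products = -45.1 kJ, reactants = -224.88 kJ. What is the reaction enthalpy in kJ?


dH_rxn = sum(dH_f products) - sum(dH_f reactants)
dH_rxn = -45.1 - (-224.88)
dH_rxn = 179.78 kJ:

179.78 kJ


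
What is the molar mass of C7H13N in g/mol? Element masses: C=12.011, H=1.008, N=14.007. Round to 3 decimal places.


M = sum(count * atomic_mass) over atoms.
M = 7*12.011 + 13*1.008 + 1*14.007
M = 84.077 + 13.104 + 14.007
M = 111.188 g/mol, rounded to 3 dp:

111.188 g/mol


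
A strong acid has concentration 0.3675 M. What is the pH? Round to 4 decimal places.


A strong acid dissociates completely, so [H+] equals the given concentration.
pH = -log10([H+]) = -log10(0.3675)
pH = 0.43474266, rounded to 4 dp:

0.4347


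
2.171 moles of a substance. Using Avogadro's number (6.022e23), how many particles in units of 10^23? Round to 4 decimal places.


N = n * NA, then divide by 1e23 for the requested units.
N / 1e23 = n * 6.022
N / 1e23 = 2.171 * 6.022
N / 1e23 = 13.073762, rounded to 4 dp:

13.0738


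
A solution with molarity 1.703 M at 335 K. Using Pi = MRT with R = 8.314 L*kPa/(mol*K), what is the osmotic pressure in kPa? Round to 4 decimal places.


Osmotic pressure (van't Hoff): Pi = M*R*T.
RT = 8.314 * 335 = 2785.19
Pi = 1.703 * 2785.19
Pi = 4743.17857 kPa, rounded to 4 dp:

4743.1786 kPa


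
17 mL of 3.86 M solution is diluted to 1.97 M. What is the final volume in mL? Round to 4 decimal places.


Dilution: M1*V1 = M2*V2, solve for V2.
V2 = M1*V1 / M2
V2 = 3.86 * 17 / 1.97
V2 = 65.62 / 1.97
V2 = 33.30964467 mL, rounded to 4 dp:

33.3096 mL


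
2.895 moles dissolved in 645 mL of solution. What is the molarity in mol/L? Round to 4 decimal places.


Convert volume to liters: V_L = V_mL / 1000.
V_L = 645 / 1000 = 0.645 L
M = n / V_L = 2.895 / 0.645
M = 4.48837209 mol/L, rounded to 4 dp:

4.4884 mol/L


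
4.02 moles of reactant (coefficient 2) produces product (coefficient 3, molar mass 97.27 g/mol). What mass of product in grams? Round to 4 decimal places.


Use the coefficient ratio to convert reactant moles to product moles, then multiply by the product's molar mass.
moles_P = moles_R * (coeff_P / coeff_R) = 4.02 * (3/2) = 6.03
mass_P = moles_P * M_P = 6.03 * 97.27
mass_P = 586.5381 g, rounded to 4 dp:

586.5381 g


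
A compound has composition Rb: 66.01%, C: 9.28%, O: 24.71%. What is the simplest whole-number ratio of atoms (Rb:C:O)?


Assume 100 g of compound, divide each mass% by atomic mass to get moles, then normalize by the smallest to get a raw atom ratio.
Moles per 100 g: Rb: 66.01/85.468 = 0.7723, C: 9.28/12.011 = 0.7726, O: 24.71/15.999 = 1.5445
Raw ratio (divide by min = 0.7723): Rb: 1.0, C: 1.0, O: 2.0
Multiply by 1 to clear fractions: Rb: 1.0 ~= 1, C: 1.0 ~= 1, O: 2.0 ~= 2
Reduce by GCD to get the simplest whole-number ratio:

1:1:2


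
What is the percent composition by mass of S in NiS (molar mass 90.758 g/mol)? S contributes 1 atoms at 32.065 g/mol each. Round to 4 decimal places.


pct = 100 * (n_elem * M_elem) / M_total
mass_contribution = 1 * 32.065 = 32.065 g/mol
pct = 100 * 32.065 / 90.758
pct = 35.33021882 %, rounded to 4 dp:

35.3302 %


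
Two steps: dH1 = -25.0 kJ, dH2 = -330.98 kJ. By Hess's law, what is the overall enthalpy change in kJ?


Hess's law: enthalpy is a state function, so add the step enthalpies.
dH_total = dH1 + dH2 = -25.0 + (-330.98)
dH_total = -355.98 kJ:

-355.98 kJ


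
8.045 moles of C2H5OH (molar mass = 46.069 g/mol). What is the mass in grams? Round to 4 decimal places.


mass = n * M
mass = 8.045 * 46.069
mass = 370.625105 g, rounded to 4 dp:

370.6251 g


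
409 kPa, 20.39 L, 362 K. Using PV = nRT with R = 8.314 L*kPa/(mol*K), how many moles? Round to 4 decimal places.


PV = nRT, solve for n = PV / (RT).
PV = 409 * 20.39 = 8339.51
RT = 8.314 * 362 = 3009.668
n = 8339.51 / 3009.668
n = 2.77090696 mol, rounded to 4 dp:

2.7709 mol


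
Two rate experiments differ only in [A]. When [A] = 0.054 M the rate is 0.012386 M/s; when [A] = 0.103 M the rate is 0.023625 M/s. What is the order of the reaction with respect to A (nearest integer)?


Rate is proportional to [A]^n, so rate2/rate1 = ([A]2/[A]1)^n. Take logs to solve for n.
rate2/rate1 = 0.023625 / 0.012386 = 1.9074
[A]2/[A]1 = 0.103 / 0.054 = 1.9074
n = ln(1.9074) / ln(1.9074) = 1.0
Nearest integer order:

1


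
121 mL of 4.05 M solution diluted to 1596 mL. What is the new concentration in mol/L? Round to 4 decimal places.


Dilution: M1*V1 = M2*V2, solve for M2.
M2 = M1*V1 / V2
M2 = 4.05 * 121 / 1596
M2 = 490.05 / 1596
M2 = 0.30704887 mol/L, rounded to 4 dp:

0.3070 mol/L


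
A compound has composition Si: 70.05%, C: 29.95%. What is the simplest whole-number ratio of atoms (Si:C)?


Assume 100 g of compound, divide each mass% by atomic mass to get moles, then normalize by the smallest to get a raw atom ratio.
Moles per 100 g: Si: 70.05/28.086 = 2.4941, C: 29.95/12.011 = 2.4935
Raw ratio (divide by min = 2.4935): Si: 1.0, C: 1.0
Multiply by 1 to clear fractions: Si: 1.0 ~= 1, C: 1.0 ~= 1
Reduce by GCD to get the simplest whole-number ratio:

1:1


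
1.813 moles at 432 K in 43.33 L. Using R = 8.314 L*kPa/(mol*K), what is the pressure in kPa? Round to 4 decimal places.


PV = nRT, solve for P = nRT / V.
nRT = 1.813 * 8.314 * 432 = 6511.6578
P = 6511.6578 / 43.33
P = 150.2805862 kPa, rounded to 4 dp:

150.2806 kPa


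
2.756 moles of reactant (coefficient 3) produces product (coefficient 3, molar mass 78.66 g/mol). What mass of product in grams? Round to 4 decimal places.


Use the coefficient ratio to convert reactant moles to product moles, then multiply by the product's molar mass.
moles_P = moles_R * (coeff_P / coeff_R) = 2.756 * (3/3) = 2.756
mass_P = moles_P * M_P = 2.756 * 78.66
mass_P = 216.78696 g, rounded to 4 dp:

216.7870 g


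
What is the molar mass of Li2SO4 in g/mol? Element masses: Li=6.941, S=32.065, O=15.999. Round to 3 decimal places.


M = sum(count * atomic_mass) over atoms.
M = 2*6.941 + 1*32.065 + 4*15.999
M = 13.882 + 32.065 + 63.996
M = 109.943 g/mol, rounded to 3 dp:

109.943 g/mol


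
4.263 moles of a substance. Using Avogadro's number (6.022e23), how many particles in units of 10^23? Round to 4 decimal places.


N = n * NA, then divide by 1e23 for the requested units.
N / 1e23 = n * 6.022
N / 1e23 = 4.263 * 6.022
N / 1e23 = 25.671786, rounded to 4 dp:

25.6718


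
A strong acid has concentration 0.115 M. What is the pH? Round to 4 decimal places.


A strong acid dissociates completely, so [H+] equals the given concentration.
pH = -log10([H+]) = -log10(0.115)
pH = 0.93930216, rounded to 4 dp:

0.9393


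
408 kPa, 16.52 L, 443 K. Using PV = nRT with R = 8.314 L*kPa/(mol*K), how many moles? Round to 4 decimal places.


PV = nRT, solve for n = PV / (RT).
PV = 408 * 16.52 = 6740.16
RT = 8.314 * 443 = 3683.102
n = 6740.16 / 3683.102
n = 1.83002263 mol, rounded to 4 dp:

1.8300 mol


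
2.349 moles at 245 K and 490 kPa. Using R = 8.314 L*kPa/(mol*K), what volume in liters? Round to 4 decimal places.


PV = nRT, solve for V = nRT / P.
nRT = 2.349 * 8.314 * 245 = 4784.7486
V = 4784.7486 / 490
V = 9.76479306 L, rounded to 4 dp:

9.7648 L


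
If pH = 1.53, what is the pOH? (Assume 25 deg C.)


At 25 deg C, pH + pOH = 14.
pOH = 14 - pH = 14 - 1.53
pOH = 12.47:

12.47


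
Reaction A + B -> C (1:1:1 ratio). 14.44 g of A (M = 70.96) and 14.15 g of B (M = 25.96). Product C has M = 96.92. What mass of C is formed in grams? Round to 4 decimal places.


Find moles of each reactant; the smaller value is the limiting reagent in a 1:1:1 reaction, so moles_C equals moles of the limiter.
n_A = mass_A / M_A = 14.44 / 70.96 = 0.203495 mol
n_B = mass_B / M_B = 14.15 / 25.96 = 0.545069 mol
Limiting reagent: A (smaller), n_limiting = 0.203495 mol
mass_C = n_limiting * M_C = 0.203495 * 96.92
mass_C = 19.7227354 g, rounded to 4 dp:

19.7227 g


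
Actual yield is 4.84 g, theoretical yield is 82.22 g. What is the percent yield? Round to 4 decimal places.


% yield = 100 * actual / theoretical
% yield = 100 * 4.84 / 82.22
% yield = 5.88664559 %, rounded to 4 dp:

5.8866 %


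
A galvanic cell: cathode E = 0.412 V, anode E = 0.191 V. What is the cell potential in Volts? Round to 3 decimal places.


Standard cell potential: E_cell = E_cathode - E_anode.
E_cell = 0.412 - (0.191)
E_cell = 0.221 V, rounded to 3 dp:

0.221 V


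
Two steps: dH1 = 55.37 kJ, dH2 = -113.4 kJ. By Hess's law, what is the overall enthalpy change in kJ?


Hess's law: enthalpy is a state function, so add the step enthalpies.
dH_total = dH1 + dH2 = 55.37 + (-113.4)
dH_total = -58.03 kJ:

-58.03 kJ


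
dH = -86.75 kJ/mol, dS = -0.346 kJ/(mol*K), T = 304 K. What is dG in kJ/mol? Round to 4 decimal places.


Gibbs: dG = dH - T*dS (consistent units, dS already in kJ/(mol*K)).
T*dS = 304 * -0.346 = -105.184
dG = -86.75 - (-105.184)
dG = 18.434 kJ/mol, rounded to 4 dp:

18.4340 kJ/mol


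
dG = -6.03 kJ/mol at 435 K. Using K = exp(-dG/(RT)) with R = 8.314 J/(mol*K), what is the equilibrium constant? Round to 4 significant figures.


dG is in kJ/mol; multiply by 1000 to match R in J/(mol*K).
RT = 8.314 * 435 = 3616.59 J/mol
exponent = -dG*1000 / (RT) = -(-6.03*1000) / 3616.59 = 1.66731645
K = exp(1.66731645)
K = 5.2979314, rounded to 4 significant figures:

5.298


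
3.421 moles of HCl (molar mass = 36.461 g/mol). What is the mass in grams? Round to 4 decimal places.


mass = n * M
mass = 3.421 * 36.461
mass = 124.733081 g, rounded to 4 dp:

124.7331 g


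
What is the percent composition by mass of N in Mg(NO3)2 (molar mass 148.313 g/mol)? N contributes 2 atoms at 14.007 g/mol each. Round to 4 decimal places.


pct = 100 * (n_elem * M_elem) / M_total
mass_contribution = 2 * 14.007 = 28.014 g/mol
pct = 100 * 28.014 / 148.313
pct = 18.8884319 %, rounded to 4 dp:

18.8884 %


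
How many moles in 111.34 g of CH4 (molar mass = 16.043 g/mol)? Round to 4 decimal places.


n = mass / M
n = 111.34 / 16.043
n = 6.94009849 mol, rounded to 4 dp:

6.9401 mol


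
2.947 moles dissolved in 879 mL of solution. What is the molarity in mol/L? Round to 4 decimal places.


Convert volume to liters: V_L = V_mL / 1000.
V_L = 879 / 1000 = 0.879 L
M = n / V_L = 2.947 / 0.879
M = 3.35267349 mol/L, rounded to 4 dp:

3.3527 mol/L


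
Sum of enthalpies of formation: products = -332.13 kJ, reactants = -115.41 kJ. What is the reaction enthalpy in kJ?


dH_rxn = sum(dH_f products) - sum(dH_f reactants)
dH_rxn = -332.13 - (-115.41)
dH_rxn = -216.72 kJ:

-216.72 kJ


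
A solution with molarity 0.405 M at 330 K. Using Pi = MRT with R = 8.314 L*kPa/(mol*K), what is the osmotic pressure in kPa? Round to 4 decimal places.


Osmotic pressure (van't Hoff): Pi = M*R*T.
RT = 8.314 * 330 = 2743.62
Pi = 0.405 * 2743.62
Pi = 1111.1661 kPa, rounded to 4 dp:

1111.1661 kPa


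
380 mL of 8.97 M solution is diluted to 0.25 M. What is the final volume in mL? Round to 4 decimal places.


Dilution: M1*V1 = M2*V2, solve for V2.
V2 = M1*V1 / M2
V2 = 8.97 * 380 / 0.25
V2 = 3408.6 / 0.25
V2 = 13634.4 mL, rounded to 4 dp:

13634.4000 mL


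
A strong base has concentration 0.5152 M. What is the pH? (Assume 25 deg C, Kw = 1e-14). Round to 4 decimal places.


A strong base dissociates completely, so [OH-] equals the given concentration.
pOH = -log10([OH-]) = -log10(0.5152) = 0.288024
pH = 14 - pOH = 14 - 0.288024
pH = 13.711976, rounded to 4 dp:

13.7120


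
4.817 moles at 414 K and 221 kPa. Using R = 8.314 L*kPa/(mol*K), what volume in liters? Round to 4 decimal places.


PV = nRT, solve for V = nRT / P.
nRT = 4.817 * 8.314 * 414 = 16580.0947
V = 16580.0947 / 221
V = 75.02305294 L, rounded to 4 dp:

75.0231 L


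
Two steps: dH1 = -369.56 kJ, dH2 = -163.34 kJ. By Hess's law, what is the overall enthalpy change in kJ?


Hess's law: enthalpy is a state function, so add the step enthalpies.
dH_total = dH1 + dH2 = -369.56 + (-163.34)
dH_total = -532.9 kJ:

-532.90 kJ


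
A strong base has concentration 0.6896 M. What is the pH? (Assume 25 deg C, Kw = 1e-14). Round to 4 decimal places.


A strong base dissociates completely, so [OH-] equals the given concentration.
pOH = -log10([OH-]) = -log10(0.6896) = 0.161403
pH = 14 - pOH = 14 - 0.161403
pH = 13.838597, rounded to 4 dp:

13.8386


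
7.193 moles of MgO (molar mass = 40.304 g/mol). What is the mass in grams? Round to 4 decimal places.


mass = n * M
mass = 7.193 * 40.304
mass = 289.906672 g, rounded to 4 dp:

289.9067 g


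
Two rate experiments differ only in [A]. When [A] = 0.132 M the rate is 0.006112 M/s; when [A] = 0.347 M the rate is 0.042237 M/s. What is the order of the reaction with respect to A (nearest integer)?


Rate is proportional to [A]^n, so rate2/rate1 = ([A]2/[A]1)^n. Take logs to solve for n.
rate2/rate1 = 0.042237 / 0.006112 = 6.9105
[A]2/[A]1 = 0.347 / 0.132 = 2.6288
n = ln(6.9105) / ln(2.6288) = 2.0
Nearest integer order:

2
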